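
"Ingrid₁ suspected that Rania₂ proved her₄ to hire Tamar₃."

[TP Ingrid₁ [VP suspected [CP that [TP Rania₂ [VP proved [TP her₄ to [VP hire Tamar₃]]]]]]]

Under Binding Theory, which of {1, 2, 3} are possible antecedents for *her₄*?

*her* is a pronoun, so Principle B applies: it must be free in its binding domain.
Binding domain of *her₄*: the embedded TP, whose subject is Rania₂.
*Ingrid₁* c-commands the pronoun but from outside its binding domain, and is not c-commanded by it → coindexation permitted.
*Rania₂* c-commands the pronoun within its binding domain → coindexation would violate Principle B.
*Tamar₃*: the pronoun c-commands this R-expression → coindexation would violate Principle C on *Tamar₃*.

{1}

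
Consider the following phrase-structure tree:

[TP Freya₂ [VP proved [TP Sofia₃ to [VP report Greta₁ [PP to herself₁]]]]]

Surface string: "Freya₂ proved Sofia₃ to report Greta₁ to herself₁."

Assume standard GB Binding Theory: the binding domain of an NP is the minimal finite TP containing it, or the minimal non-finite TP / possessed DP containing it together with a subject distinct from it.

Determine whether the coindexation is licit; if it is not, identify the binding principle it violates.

The two coindexed NPs are *Greta₁* and *herself₁*.
*herself₁* is an anaphor; its binding domain is the embedded TP, whose subject is Sofia₃. *Greta₁* c-commands it within that domain and shares its index, so Principle A is satisfied.
*Greta₁* is an R-expression; *herself₁* does not c-command it, and no other NP shares its index, so Principle C is satisfied.
All principles are respected.

grammatical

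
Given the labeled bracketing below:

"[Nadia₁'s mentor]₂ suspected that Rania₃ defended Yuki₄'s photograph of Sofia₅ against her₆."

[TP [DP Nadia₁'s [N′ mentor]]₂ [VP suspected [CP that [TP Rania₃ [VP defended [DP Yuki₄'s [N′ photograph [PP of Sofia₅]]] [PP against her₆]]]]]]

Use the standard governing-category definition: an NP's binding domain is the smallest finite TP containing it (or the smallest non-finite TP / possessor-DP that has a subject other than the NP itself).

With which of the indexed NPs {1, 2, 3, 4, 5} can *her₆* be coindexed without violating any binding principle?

*her* is a pronoun, so Principle B applies: it must be free in its binding domain.
Binding domain of *her₆*: the embedded TP, whose subject is Rania₃.
*Nadia₁* and the pronoun do not c-command one another → neither Principle B nor Principle C is at stake; coindexation permitted.
*[Nadia₁'s mentor]₂* c-commands the pronoun but from outside its binding domain, and is not c-commanded by it → coindexation permitted.
*Rania₃* c-commands the pronoun within its binding domain → coindexation would violate Principle B.
*Yuki₄* and the pronoun do not c-command one another → neither Principle B nor Principle C is at stake; coindexation permitted.
*Sofia₅* and the pronoun do not c-command one another → neither Principle B nor Principle C is at stake; coindexation permitted.

{1, 2, 4, 5}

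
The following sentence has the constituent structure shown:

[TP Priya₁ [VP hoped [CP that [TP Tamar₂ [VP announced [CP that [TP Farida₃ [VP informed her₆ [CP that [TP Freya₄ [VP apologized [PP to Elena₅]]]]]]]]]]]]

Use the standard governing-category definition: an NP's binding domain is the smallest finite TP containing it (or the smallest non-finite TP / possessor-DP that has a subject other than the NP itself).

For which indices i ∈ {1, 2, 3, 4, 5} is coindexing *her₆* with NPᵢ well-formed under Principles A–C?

*her* is a pronoun, so Principle B applies: it must be free in its binding domain.
Binding domain of *her₆*: the embedded TP, whose subject is Farida₃.
*Priya₁* c-commands the pronoun but from outside its binding domain, and is not c-commanded by it → coindexation permitted.
*Tamar₂* c-commands the pronoun but from outside its binding domain, and is not c-commanded by it → coindexation permitted.
*Farida₃* c-commands the pronoun within its binding domain → coindexation would violate Principle B.
*Freya₄*: the pronoun c-commands this R-expression → coindexation would violate Principle C on *Freya₄*.
*Elena₅*: the pronoun c-commands this R-expression → coindexation would violate Principle C on *Elena₅*.

{1, 2}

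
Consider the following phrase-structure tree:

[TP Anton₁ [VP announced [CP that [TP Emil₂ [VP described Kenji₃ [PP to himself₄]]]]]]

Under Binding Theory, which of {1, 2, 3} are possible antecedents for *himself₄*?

{2, 3}

*himself* is an anaphor, so Principle A applies: it must be bound in its binding domain.
Binding domain of *himself₄*: the embedded TP, whose subject is Emil₂.
*Anton₁* c-commands the anaphor but is outside its binding domain → cannot satisfy Principle A.
*Emil₂* c-commands the anaphor within its binding domain → licit binder.
*Kenji₃* c-commands the anaphor within its binding domain → licit binder.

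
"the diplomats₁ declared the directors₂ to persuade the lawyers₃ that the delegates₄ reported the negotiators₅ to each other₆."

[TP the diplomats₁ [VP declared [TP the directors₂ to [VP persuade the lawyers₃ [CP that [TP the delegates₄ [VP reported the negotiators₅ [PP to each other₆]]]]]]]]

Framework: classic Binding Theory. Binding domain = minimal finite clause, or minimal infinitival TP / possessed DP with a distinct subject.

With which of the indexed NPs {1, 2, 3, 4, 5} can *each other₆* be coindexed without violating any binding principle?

*each other* is an anaphor, so Principle A applies: it must be bound in its binding domain.
Binding domain of *each other₆*: the embedded TP, whose subject is the delegates₄.
*the diplomats₁* c-commands the anaphor but is outside its binding domain → cannot satisfy Principle A.
*the directors₂* c-commands the anaphor but is outside its binding domain → cannot satisfy Principle A.
*the lawyers₃* c-commands the anaphor but is outside its binding domain → cannot satisfy Principle A.
*the delegates₄* c-commands the anaphor within its binding domain → licit binder.
*the negotiators₅* c-commands the anaphor within its binding domain → licit binder.

{4, 5}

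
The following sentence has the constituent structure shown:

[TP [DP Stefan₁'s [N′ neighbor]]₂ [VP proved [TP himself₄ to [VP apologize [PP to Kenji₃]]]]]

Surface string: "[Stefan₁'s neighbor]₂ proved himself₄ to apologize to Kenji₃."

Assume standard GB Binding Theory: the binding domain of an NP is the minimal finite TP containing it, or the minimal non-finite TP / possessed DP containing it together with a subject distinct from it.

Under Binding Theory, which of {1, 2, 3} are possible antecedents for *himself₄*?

{2}

*himself* is an anaphor, so Principle A applies: it must be bound in its binding domain.
Binding domain of *himself₄*: the matrix TP, whose subject is [Stefan₁'s neighbor]₂.
*Stefan₁* does not c-command the anaphor → cannot bind it.
*[Stefan₁'s neighbor]₂* c-commands the anaphor within its binding domain → licit binder.
*Kenji₃* does not c-command the anaphor → cannot bind it.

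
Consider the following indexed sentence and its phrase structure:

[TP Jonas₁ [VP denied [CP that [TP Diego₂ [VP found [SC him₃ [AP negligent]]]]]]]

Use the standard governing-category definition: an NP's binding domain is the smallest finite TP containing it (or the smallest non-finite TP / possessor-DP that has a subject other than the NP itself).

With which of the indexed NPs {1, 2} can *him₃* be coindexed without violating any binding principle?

{1}

*him* is a pronoun, so Principle B applies: it must be free in its binding domain.
Binding domain of *him₃*: the embedded TP, whose subject is Diego₂.
*Jonas₁* c-commands the pronoun but from outside its binding domain, and is not c-commanded by it → coindexation permitted.
*Diego₂* c-commands the pronoun within its binding domain → coindexation would violate Principle B.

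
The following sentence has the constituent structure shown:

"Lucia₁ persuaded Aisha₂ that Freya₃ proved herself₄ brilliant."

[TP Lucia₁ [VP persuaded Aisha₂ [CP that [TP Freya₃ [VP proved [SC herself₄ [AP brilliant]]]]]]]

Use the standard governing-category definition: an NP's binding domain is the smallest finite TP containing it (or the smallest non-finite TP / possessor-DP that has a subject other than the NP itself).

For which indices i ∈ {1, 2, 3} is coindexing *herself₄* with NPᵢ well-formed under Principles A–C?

{3}

*herself* is an anaphor, so Principle A applies: it must be bound in its binding domain.
Binding domain of *herself₄*: the embedded TP, whose subject is Freya₃.
*Lucia₁* c-commands the anaphor but is outside its binding domain → cannot satisfy Principle A.
*Aisha₂* c-commands the anaphor but is outside its binding domain → cannot satisfy Principle A.
*Freya₃* c-commands the anaphor within its binding domain → licit binder.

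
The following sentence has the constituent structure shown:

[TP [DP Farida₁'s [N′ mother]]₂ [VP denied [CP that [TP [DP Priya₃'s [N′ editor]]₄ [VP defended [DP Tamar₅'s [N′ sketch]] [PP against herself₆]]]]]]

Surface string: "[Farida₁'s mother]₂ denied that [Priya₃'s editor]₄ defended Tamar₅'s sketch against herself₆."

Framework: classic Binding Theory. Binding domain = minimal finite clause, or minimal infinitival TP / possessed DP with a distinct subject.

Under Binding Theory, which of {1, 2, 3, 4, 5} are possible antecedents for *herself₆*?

{4}

*herself* is an anaphor, so Principle A applies: it must be bound in its binding domain.
Binding domain of *herself₆*: the embedded TP, whose subject is [Priya₃'s editor]₄.
*Farida₁* does not c-command the anaphor → cannot bind it.
*[Farida₁'s mother]₂* c-commands the anaphor but is outside its binding domain → cannot satisfy Principle A.
*Priya₃* does not c-command the anaphor → cannot bind it.
*[Priya₃'s editor]₄* c-commands the anaphor within its binding domain → licit binder.
*Tamar₅* does not c-command the anaphor → cannot bind it.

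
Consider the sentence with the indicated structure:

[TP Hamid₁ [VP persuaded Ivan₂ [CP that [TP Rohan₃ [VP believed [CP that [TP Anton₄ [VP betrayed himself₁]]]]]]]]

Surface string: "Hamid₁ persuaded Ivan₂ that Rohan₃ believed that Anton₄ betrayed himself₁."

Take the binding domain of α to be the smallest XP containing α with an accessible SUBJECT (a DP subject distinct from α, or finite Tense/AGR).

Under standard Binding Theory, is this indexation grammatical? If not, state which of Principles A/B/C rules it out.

Principle A

The two coindexed NPs are *Hamid₁* and *himself₁*.
*himself₁* is an anaphor. Principle A requires it to be bound within its binding domain — the embedded TP, whose subject is Anton₄.
Within that domain it is c-commanded by *Anton₄*, which does not share its index.
*Hamid₁* does c-command the anaphor, but from outside its binding domain.
The anaphor is unbound in its domain → Principle A violation.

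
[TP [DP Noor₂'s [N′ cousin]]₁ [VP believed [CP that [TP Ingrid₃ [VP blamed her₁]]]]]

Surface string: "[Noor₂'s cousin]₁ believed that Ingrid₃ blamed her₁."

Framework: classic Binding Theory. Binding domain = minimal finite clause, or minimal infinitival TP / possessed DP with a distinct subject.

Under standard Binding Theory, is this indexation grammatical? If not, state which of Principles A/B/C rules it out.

The two coindexed NPs are *[Noor₂'s cousin]₁* and *her₁*.
*her₁* is a pronoun; its binding domain is the embedded TP, whose subject is Ingrid₃. Within that domain it is c-commanded only by *Ingrid₃*, which carries a different index — the pronoun is free locally, so Principle B holds.
*[Noor₂'s cousin]₁* is an R-expression; *her₁* does not c-command it, and no other NP shares its index, so Principle C is satisfied.
All principles are respected.

grammatical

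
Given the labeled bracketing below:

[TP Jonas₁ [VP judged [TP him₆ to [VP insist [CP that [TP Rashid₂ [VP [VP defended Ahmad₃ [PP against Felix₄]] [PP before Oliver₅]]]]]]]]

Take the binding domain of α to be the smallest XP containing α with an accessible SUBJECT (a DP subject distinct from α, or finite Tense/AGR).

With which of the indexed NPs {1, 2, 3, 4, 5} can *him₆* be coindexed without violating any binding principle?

*him* is a pronoun, so Principle B applies: it must be free in its binding domain.
Binding domain of *him₆*: the matrix TP, whose subject is Jonas₁.
*Jonas₁* c-commands the pronoun within its binding domain → coindexation would violate Principle B.
*Rashid₂*: the pronoun c-commands this R-expression → coindexation would violate Principle C on *Rashid₂*.
*Ahmad₃*: the pronoun c-commands this R-expression → coindexation would violate Principle C on *Ahmad₃*.
*Felix₄*: the pronoun c-commands this R-expression → coindexation would violate Principle C on *Felix₄*.
*Oliver₅*: the pronoun c-commands this R-expression → coindexation would violate Principle C on *Oliver₅*.

none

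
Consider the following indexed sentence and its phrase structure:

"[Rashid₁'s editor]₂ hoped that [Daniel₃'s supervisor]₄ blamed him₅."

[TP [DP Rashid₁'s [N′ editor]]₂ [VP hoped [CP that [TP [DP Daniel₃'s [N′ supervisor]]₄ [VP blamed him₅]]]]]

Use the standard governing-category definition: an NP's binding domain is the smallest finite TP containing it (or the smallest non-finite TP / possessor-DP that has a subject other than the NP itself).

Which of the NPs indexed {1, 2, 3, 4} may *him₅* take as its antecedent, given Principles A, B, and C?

*him* is a pronoun, so Principle B applies: it must be free in its binding domain.
Binding domain of *him₅*: the embedded TP, whose subject is [Daniel₃'s supervisor]₄.
*Rashid₁* and the pronoun do not c-command one another → neither Principle B nor Principle C is at stake; coindexation permitted.
*[Rashid₁'s editor]₂* c-commands the pronoun but from outside its binding domain, and is not c-commanded by it → coindexation permitted.
*Daniel₃* and the pronoun do not c-command one another → neither Principle B nor Principle C is at stake; coindexation permitted.
*[Daniel₃'s supervisor]₄* c-commands the pronoun within its binding domain → coindexation would violate Principle B.

{1, 2, 3}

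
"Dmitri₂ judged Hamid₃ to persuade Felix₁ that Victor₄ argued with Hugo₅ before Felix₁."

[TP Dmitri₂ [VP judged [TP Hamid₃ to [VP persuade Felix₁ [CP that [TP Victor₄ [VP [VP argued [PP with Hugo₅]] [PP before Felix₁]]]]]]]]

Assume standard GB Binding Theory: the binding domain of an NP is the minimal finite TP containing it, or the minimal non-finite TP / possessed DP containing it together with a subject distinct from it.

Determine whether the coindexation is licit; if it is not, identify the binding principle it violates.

The two coindexed NPs are *Felix₁* (the higher occurrence) and *Felix₁* (the lower occurrence).
*Felix₁* (the lower occurrence) is an R-expression. Principle C requires it to be free everywhere.
*Felix₁* (the higher occurrence) c-commands it and carries the same index.
The R-expression is bound → Principle C violation.

Principle C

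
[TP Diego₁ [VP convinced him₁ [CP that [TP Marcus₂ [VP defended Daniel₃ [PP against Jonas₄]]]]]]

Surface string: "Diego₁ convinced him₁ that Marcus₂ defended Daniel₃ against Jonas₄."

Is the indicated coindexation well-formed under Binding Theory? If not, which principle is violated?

The two coindexed NPs are *Diego₁* and *him₁*.
*him₁* is a pronoun. Its binding domain is the matrix TP, whose subject is Diego₁.
*Diego₁* c-commands it within that domain and carries the same index.
The pronoun is locally bound → Principle B violation.

Principle B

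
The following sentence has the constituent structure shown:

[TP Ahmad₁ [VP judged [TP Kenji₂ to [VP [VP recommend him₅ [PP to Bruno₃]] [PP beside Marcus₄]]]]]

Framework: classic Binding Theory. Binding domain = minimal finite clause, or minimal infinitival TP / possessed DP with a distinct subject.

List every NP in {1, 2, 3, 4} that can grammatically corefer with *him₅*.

*him* is a pronoun, so Principle B applies: it must be free in its binding domain.
Binding domain of *him₅*: the embedded TP, whose subject is Kenji₂.
*Ahmad₁* c-commands the pronoun but from outside its binding domain, and is not c-commanded by it → coindexation permitted.
*Kenji₂* c-commands the pronoun within its binding domain → coindexation would violate Principle B.
*Bruno₃*: the pronoun c-commands this R-expression → coindexation would violate Principle C on *Bruno₃*.
*Marcus₄* and the pronoun do not c-command one another → neither Principle B nor Principle C is at stake; coindexation permitted.

{1, 4}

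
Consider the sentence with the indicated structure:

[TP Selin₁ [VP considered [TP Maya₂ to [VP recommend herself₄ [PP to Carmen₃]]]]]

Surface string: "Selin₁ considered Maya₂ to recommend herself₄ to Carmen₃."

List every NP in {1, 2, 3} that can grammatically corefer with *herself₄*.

{2}

*herself* is an anaphor, so Principle A applies: it must be bound in its binding domain.
Binding domain of *herself₄*: the embedded TP, whose subject is Maya₂.
*Selin₁* c-commands the anaphor but is outside its binding domain → cannot satisfy Principle A.
*Maya₂* c-commands the anaphor within its binding domain → licit binder.
*Carmen₃* does not c-command the anaphor → cannot bind it.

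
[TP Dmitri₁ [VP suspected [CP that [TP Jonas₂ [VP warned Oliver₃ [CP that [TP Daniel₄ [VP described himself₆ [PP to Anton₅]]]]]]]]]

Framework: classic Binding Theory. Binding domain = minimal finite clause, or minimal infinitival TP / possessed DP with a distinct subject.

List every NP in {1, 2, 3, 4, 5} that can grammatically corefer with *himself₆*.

*himself* is an anaphor, so Principle A applies: it must be bound in its binding domain.
Binding domain of *himself₆*: the embedded TP, whose subject is Daniel₄.
*Dmitri₁* c-commands the anaphor but is outside its binding domain → cannot satisfy Principle A.
*Jonas₂* c-commands the anaphor but is outside its binding domain → cannot satisfy Principle A.
*Oliver₃* c-commands the anaphor but is outside its binding domain → cannot satisfy Principle A.
*Daniel₄* c-commands the anaphor within its binding domain → licit binder.
*Anton₅* does not c-command the anaphor → cannot bind it.

{4}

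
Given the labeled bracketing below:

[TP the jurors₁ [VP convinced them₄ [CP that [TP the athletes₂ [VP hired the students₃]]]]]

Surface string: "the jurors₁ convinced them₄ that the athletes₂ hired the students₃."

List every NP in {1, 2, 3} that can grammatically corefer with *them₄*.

none

*them* is a pronoun, so Principle B applies: it must be free in its binding domain.
Binding domain of *them₄*: the matrix TP, whose subject is the jurors₁.
*the jurors₁* c-commands the pronoun within its binding domain → coindexation would violate Principle B.
*the athletes₂*: the pronoun c-commands this R-expression → coindexation would violate Principle C on *the athletes₂*.
*the students₃*: the pronoun c-commands this R-expression → coindexation would violate Principle C on *the students₃*.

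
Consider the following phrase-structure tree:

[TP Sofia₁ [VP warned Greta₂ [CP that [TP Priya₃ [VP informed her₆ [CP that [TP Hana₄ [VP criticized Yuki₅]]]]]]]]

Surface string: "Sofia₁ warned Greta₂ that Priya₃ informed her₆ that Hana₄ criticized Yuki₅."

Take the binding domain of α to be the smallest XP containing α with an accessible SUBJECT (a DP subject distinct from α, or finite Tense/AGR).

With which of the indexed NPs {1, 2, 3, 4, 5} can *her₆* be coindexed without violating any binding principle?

*her* is a pronoun, so Principle B applies: it must be free in its binding domain.
Binding domain of *her₆*: the embedded TP, whose subject is Priya₃.
*Sofia₁* c-commands the pronoun but from outside its binding domain, and is not c-commanded by it → coindexation permitted.
*Greta₂* c-commands the pronoun but from outside its binding domain, and is not c-commanded by it → coindexation permitted.
*Priya₃* c-commands the pronoun within its binding domain → coindexation would violate Principle B.
*Hana₄*: the pronoun c-commands this R-expression → coindexation would violate Principle C on *Hana₄*.
*Yuki₅*: the pronoun c-commands this R-expression → coindexation would violate Principle C on *Yuki₅*.

{1, 2}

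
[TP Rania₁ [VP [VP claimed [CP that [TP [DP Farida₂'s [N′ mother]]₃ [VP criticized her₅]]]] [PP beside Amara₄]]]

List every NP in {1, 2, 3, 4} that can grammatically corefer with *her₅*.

*her* is a pronoun, so Principle B applies: it must be free in its binding domain.
Binding domain of *her₅*: the embedded TP, whose subject is [Farida₂'s mother]₃.
*Rania₁* c-commands the pronoun but from outside its binding domain, and is not c-commanded by it → coindexation permitted.
*Farida₂* and the pronoun do not c-command one another → neither Principle B nor Principle C is at stake; coindexation permitted.
*[Farida₂'s mother]₃* c-commands the pronoun within its binding domain → coindexation would violate Principle B.
*Amara₄* and the pronoun do not c-command one another → neither Principle B nor Principle C is at stake; coindexation permitted.

{1, 2, 4}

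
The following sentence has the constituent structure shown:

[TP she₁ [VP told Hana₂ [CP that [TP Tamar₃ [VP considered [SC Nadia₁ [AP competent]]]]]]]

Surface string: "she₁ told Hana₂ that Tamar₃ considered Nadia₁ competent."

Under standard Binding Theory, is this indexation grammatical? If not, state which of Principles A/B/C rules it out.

Principle C

The two coindexed NPs are *she₁* and *Nadia₁*.
*Nadia₁* is an R-expression. Principle C requires it to be free everywhere.
*she₁* c-commands it and carries the same index.
The R-expression is bound → Principle C violation.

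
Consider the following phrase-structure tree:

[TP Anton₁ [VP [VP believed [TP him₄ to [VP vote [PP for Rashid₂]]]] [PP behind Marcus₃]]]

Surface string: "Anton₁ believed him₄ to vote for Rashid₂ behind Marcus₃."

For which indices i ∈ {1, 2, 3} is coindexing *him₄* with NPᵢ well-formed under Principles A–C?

*him* is a pronoun, so Principle B applies: it must be free in its binding domain.
Binding domain of *him₄*: the matrix TP, whose subject is Anton₁.
*Anton₁* c-commands the pronoun within its binding domain → coindexation would violate Principle B.
*Rashid₂*: the pronoun c-commands this R-expression → coindexation would violate Principle C on *Rashid₂*.
*Marcus₃* and the pronoun do not c-command one another → neither Principle B nor Principle C is at stake; coindexation permitted.

{3}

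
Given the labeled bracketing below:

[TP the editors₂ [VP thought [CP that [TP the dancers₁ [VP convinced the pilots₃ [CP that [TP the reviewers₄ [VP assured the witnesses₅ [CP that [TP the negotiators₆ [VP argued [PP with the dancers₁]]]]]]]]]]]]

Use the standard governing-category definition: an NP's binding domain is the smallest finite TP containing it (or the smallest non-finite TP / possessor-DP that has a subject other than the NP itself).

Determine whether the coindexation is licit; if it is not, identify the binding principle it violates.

The two coindexed NPs are *the dancers₁* (the higher occurrence) and *the dancers₁* (the lower occurrence).
*the dancers₁* (the lower occurrence) is an R-expression. Principle C requires it to be free everywhere.
*the dancers₁* (the higher occurrence) c-commands it and carries the same index.
The R-expression is bound → Principle C violation.

Principle C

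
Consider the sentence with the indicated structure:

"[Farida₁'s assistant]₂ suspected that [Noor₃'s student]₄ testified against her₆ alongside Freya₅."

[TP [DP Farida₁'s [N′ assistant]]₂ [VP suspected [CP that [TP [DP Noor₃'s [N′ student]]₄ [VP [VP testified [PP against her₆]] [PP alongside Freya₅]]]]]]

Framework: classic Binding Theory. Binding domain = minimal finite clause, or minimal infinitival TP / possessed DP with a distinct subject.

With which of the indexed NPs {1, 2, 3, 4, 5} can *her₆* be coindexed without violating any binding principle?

{1, 2, 3, 5}

*her* is a pronoun, so Principle B applies: it must be free in its binding domain.
Binding domain of *her₆*: the embedded TP, whose subject is [Noor₃'s student]₄.
*Farida₁* and the pronoun do not c-command one another → neither Principle B nor Principle C is at stake; coindexation permitted.
*[Farida₁'s assistant]₂* c-commands the pronoun but from outside its binding domain, and is not c-commanded by it → coindexation permitted.
*Noor₃* and the pronoun do not c-command one another → neither Principle B nor Principle C is at stake; coindexation permitted.
*[Noor₃'s student]₄* c-commands the pronoun within its binding domain → coindexation would violate Principle B.
*Freya₅* and the pronoun do not c-command one another → neither Principle B nor Principle C is at stake; coindexation permitted.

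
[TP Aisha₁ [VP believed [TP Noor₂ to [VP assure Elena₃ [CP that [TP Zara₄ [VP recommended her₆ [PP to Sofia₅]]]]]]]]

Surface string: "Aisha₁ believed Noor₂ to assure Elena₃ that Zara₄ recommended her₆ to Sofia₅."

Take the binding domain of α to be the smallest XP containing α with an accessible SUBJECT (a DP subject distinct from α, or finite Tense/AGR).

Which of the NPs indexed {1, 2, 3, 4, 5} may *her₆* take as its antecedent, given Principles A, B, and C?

{1, 2, 3}

*her* is a pronoun, so Principle B applies: it must be free in its binding domain.
Binding domain of *her₆*: the embedded TP, whose subject is Zara₄.
*Aisha₁* c-commands the pronoun but from outside its binding domain, and is not c-commanded by it → coindexation permitted.
*Noor₂* c-commands the pronoun but from outside its binding domain, and is not c-commanded by it → coindexation permitted.
*Elena₃* c-commands the pronoun but from outside its binding domain, and is not c-commanded by it → coindexation permitted.
*Zara₄* c-commands the pronoun within its binding domain → coindexation would violate Principle B.
*Sofia₅*: the pronoun c-commands this R-expression → coindexation would violate Principle C on *Sofia₅*.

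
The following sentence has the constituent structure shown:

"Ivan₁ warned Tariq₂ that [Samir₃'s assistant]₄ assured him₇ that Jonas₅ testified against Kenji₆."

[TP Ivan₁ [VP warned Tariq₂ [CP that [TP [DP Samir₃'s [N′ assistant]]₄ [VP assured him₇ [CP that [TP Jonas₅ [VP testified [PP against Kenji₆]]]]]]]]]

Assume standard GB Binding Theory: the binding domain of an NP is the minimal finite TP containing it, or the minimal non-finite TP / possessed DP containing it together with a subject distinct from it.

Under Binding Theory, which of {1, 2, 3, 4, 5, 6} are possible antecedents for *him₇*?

{1, 2, 3}

*him* is a pronoun, so Principle B applies: it must be free in its binding domain.
Binding domain of *him₇*: the embedded TP, whose subject is [Samir₃'s assistant]₄.
*Ivan₁* c-commands the pronoun but from outside its binding domain, and is not c-commanded by it → coindexation permitted.
*Tariq₂* c-commands the pronoun but from outside its binding domain, and is not c-commanded by it → coindexation permitted.
*Samir₃* and the pronoun do not c-command one another → neither Principle B nor Principle C is at stake; coindexation permitted.
*[Samir₃'s assistant]₄* c-commands the pronoun within its binding domain → coindexation would violate Principle B.
*Jonas₅*: the pronoun c-commands this R-expression → coindexation would violate Principle C on *Jonas₅*.
*Kenji₆*: the pronoun c-commands this R-expression → coindexation would violate Principle C on *Kenji₆*.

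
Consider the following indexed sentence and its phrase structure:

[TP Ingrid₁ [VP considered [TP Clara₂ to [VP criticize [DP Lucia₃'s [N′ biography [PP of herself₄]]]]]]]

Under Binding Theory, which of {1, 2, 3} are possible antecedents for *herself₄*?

{3}

*herself* is an anaphor, so Principle A applies: it must be bound in its binding domain.
Binding domain of *herself₄*: the possessed DP, whose subject is Lucia₃.
*Ingrid₁* c-commands the anaphor but is outside its binding domain → cannot satisfy Principle A.
*Clara₂* c-commands the anaphor but is outside its binding domain → cannot satisfy Principle A.
*Lucia₃* c-commands the anaphor within its binding domain → licit binder.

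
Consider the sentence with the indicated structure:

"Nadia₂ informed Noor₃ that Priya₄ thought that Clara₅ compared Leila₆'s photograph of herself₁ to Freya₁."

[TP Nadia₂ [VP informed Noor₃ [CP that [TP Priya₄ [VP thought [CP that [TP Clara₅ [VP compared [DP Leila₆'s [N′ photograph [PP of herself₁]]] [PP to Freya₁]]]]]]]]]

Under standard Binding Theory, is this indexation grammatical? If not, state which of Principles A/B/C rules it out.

Principle A

The two coindexed NPs are *Freya₁* and *herself₁*.
*herself₁* is an anaphor. Principle A requires it to be bound within its binding domain — the possessed DP, whose subject is Leila₆.
Within that domain it is c-commanded by *Leila₆*, which does not share its index.
*Freya₁* does not c-command the anaphor at all.
The anaphor is unbound in its domain → Principle A violation.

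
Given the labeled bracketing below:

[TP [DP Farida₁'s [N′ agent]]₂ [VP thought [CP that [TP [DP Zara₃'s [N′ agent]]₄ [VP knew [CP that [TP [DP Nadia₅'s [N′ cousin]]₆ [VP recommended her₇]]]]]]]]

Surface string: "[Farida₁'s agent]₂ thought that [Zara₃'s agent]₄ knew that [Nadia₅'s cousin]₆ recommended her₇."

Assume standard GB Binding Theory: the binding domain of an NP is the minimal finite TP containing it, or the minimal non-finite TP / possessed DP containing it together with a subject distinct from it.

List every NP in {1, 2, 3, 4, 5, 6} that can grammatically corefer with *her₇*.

*her* is a pronoun, so Principle B applies: it must be free in its binding domain.
Binding domain of *her₇*: the embedded TP, whose subject is [Nadia₅'s cousin]₆.
*Farida₁* and the pronoun do not c-command one another → neither Principle B nor Principle C is at stake; coindexation permitted.
*[Farida₁'s agent]₂* c-commands the pronoun but from outside its binding domain, and is not c-commanded by it → coindexation permitted.
*Zara₃* and the pronoun do not c-command one another → neither Principle B nor Principle C is at stake; coindexation permitted.
*[Zara₃'s agent]₄* c-commands the pronoun but from outside its binding domain, and is not c-commanded by it → coindexation permitted.
*Nadia₅* and the pronoun do not c-command one another → neither Principle B nor Principle C is at stake; coindexation permitted.
*[Nadia₅'s cousin]₆* c-commands the pronoun within its binding domain → coindexation would violate Principle B.

{1, 2, 3, 4, 5}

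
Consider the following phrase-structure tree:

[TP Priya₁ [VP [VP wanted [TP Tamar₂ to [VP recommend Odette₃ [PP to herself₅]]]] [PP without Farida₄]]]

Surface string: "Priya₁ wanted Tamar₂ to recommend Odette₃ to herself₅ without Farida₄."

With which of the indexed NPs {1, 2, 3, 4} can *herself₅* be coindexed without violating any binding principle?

{2, 3}

*herself* is an anaphor, so Principle A applies: it must be bound in its binding domain.
Binding domain of *herself₅*: the embedded TP, whose subject is Tamar₂.
*Priya₁* c-commands the anaphor but is outside its binding domain → cannot satisfy Principle A.
*Tamar₂* c-commands the anaphor within its binding domain → licit binder.
*Odette₃* c-commands the anaphor within its binding domain → licit binder.
*Farida₄* does not c-command the anaphor → cannot bind it.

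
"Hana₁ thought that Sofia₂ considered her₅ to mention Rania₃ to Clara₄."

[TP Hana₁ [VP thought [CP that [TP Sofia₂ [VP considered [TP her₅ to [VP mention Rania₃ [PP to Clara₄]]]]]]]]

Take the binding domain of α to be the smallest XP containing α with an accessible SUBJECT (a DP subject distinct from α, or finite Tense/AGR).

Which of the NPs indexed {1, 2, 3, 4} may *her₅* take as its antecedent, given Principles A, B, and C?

*her* is a pronoun, so Principle B applies: it must be free in its binding domain.
Binding domain of *her₅*: the embedded TP, whose subject is Sofia₂.
*Hana₁* c-commands the pronoun but from outside its binding domain, and is not c-commanded by it → coindexation permitted.
*Sofia₂* c-commands the pronoun within its binding domain → coindexation would violate Principle B.
*Rania₃*: the pronoun c-commands this R-expression → coindexation would violate Principle C on *Rania₃*.
*Clara₄*: the pronoun c-commands this R-expression → coindexation would violate Principle C on *Clara₄*.

{1}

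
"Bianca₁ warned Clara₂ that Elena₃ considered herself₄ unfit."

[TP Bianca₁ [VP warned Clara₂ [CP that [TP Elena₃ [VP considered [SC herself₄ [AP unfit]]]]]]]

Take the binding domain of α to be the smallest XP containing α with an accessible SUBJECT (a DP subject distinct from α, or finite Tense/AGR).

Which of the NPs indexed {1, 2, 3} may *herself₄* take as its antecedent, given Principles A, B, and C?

{3}

*herself* is an anaphor, so Principle A applies: it must be bound in its binding domain.
Binding domain of *herself₄*: the embedded TP, whose subject is Elena₃.
*Bianca₁* c-commands the anaphor but is outside its binding domain → cannot satisfy Principle A.
*Clara₂* c-commands the anaphor but is outside its binding domain → cannot satisfy Principle A.
*Elena₃* c-commands the anaphor within its binding domain → licit binder.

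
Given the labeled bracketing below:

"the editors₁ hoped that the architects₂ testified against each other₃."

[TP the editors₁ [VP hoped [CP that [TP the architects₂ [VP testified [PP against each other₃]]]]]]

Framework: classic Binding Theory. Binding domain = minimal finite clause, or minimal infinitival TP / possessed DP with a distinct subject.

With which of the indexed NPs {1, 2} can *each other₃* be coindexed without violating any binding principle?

{2}

*each other* is an anaphor, so Principle A applies: it must be bound in its binding domain.
Binding domain of *each other₃*: the embedded TP, whose subject is the architects₂.
*the editors₁* c-commands the anaphor but is outside its binding domain → cannot satisfy Principle A.
*the architects₂* c-commands the anaphor within its binding domain → licit binder.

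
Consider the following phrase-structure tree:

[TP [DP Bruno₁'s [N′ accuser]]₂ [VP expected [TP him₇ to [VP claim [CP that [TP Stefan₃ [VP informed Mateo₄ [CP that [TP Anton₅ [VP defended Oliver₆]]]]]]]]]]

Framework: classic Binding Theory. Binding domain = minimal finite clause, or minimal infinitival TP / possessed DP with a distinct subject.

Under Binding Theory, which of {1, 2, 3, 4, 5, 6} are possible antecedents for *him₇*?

{1}

*him* is a pronoun, so Principle B applies: it must be free in its binding domain.
Binding domain of *him₇*: the matrix TP, whose subject is [Bruno₁'s accuser]₂.
*Bruno₁* and the pronoun do not c-command one another → neither Principle B nor Principle C is at stake; coindexation permitted.
*[Bruno₁'s accuser]₂* c-commands the pronoun within its binding domain → coindexation would violate Principle B.
*Stefan₃*: the pronoun c-commands this R-expression → coindexation would violate Principle C on *Stefan₃*.
*Mateo₄*: the pronoun c-commands this R-expression → coindexation would violate Principle C on *Mateo₄*.
*Anton₅*: the pronoun c-commands this R-expression → coindexation would violate Principle C on *Anton₅*.
*Oliver₆*: the pronoun c-commands this R-expression → coindexation would violate Principle C on *Oliver₆*.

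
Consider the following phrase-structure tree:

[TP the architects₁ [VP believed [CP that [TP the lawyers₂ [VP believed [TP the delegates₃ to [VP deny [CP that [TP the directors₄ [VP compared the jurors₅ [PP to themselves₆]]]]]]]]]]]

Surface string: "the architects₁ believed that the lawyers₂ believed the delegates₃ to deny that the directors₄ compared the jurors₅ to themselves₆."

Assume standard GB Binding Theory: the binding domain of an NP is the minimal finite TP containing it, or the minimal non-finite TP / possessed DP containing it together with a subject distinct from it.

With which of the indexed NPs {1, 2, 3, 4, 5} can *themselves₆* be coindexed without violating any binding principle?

*themselves* is an anaphor, so Principle A applies: it must be bound in its binding domain.
Binding domain of *themselves₆*: the embedded TP, whose subject is the directors₄.
*the architects₁* c-commands the anaphor but is outside its binding domain → cannot satisfy Principle A.
*the lawyers₂* c-commands the anaphor but is outside its binding domain → cannot satisfy Principle A.
*the delegates₃* c-commands the anaphor but is outside its binding domain → cannot satisfy Principle A.
*the directors₄* c-commands the anaphor within its binding domain → licit binder.
*the jurors₅* c-commands the anaphor within its binding domain → licit binder.

{4, 5}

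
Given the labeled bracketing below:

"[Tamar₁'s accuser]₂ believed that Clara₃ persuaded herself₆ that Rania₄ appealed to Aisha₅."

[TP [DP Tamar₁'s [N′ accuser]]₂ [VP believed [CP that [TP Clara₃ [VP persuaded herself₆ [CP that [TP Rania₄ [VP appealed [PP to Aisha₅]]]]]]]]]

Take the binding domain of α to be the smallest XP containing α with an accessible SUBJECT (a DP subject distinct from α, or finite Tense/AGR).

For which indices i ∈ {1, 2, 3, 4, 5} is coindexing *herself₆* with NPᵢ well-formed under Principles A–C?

*herself* is an anaphor, so Principle A applies: it must be bound in its binding domain.
Binding domain of *herself₆*: the embedded TP, whose subject is Clara₃.
*Tamar₁* does not c-command the anaphor → cannot bind it.
*[Tamar₁'s accuser]₂* c-commands the anaphor but is outside its binding domain → cannot satisfy Principle A.
*Clara₃* c-commands the anaphor within its binding domain → licit binder.
*Rania₄* does not c-command the anaphor → cannot bind it.
*Aisha₅* does not c-command the anaphor → cannot bind it.

{3}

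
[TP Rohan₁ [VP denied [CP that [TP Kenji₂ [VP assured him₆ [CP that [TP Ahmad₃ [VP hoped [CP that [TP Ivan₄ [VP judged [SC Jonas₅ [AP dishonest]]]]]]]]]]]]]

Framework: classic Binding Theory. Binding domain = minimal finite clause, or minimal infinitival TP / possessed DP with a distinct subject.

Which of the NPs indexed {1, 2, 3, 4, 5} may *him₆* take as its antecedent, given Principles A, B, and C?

{1}

*him* is a pronoun, so Principle B applies: it must be free in its binding domain.
Binding domain of *him₆*: the embedded TP, whose subject is Kenji₂.
*Rohan₁* c-commands the pronoun but from outside its binding domain, and is not c-commanded by it → coindexation permitted.
*Kenji₂* c-commands the pronoun within its binding domain → coindexation would violate Principle B.
*Ahmad₃*: the pronoun c-commands this R-expression → coindexation would violate Principle C on *Ahmad₃*.
*Ivan₄*: the pronoun c-commands this R-expression → coindexation would violate Principle C on *Ivan₄*.
*Jonas₅*: the pronoun c-commands this R-expression → coindexation would violate Principle C on *Jonas₅*.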